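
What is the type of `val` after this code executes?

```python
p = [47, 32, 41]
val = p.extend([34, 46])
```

list.extend() returns None

NoneType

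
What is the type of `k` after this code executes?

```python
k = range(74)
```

range() returns a range object

range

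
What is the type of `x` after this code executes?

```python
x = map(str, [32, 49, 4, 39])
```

map() returns a map iterator object

map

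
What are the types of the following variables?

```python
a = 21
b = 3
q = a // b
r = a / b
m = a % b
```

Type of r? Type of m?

int / int returns float; int % int returns int

float, int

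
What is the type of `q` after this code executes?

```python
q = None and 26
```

'and' returns first falsy value (None)

NoneType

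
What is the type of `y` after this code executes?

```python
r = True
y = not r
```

'not' always returns bool

bool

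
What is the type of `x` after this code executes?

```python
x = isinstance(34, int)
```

isinstance() returns bool

bool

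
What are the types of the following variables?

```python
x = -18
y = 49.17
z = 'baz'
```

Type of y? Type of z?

y is float; z is str

float, str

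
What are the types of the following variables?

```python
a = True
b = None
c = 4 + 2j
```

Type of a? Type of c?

a is bool; c is complex

bool, complex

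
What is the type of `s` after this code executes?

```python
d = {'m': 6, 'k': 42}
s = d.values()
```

.values() returns a dict_values view object

dict_values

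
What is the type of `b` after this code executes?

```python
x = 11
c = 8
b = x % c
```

int % int returns int (11 % 8 = 3)

int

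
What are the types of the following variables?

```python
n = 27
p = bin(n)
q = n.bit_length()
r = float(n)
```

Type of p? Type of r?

bin() returns str; float() returns float

str, float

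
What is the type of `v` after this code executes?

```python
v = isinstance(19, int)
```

isinstance() returns bool

bool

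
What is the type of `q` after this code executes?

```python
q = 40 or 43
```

'or' returns the first truthy value (40, which is int)

int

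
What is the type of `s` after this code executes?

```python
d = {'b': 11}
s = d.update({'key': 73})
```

dict.update() returns None

NoneType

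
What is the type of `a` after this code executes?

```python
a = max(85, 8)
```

max() of ints returns int

int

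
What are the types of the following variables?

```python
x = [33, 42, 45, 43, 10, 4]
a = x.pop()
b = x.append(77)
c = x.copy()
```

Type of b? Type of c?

list.append() returns None; list.copy() returns list

NoneType, list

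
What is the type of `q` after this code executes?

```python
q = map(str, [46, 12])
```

map() returns a map iterator object

map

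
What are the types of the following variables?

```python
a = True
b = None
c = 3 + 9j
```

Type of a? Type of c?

a is bool; c is complex

bool, complex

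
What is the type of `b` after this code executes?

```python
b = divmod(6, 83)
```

divmod() returns a tuple (quotient, remainder)

tuple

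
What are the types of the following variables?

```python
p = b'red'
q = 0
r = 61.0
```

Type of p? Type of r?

p is bytes; r is float

bytes, float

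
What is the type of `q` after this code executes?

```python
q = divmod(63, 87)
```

divmod() returns a tuple (quotient, remainder)

tuple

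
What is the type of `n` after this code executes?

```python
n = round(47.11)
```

round() with no ndigits arg returns int

int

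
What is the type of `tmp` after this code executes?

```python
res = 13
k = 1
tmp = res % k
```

int % int returns int (13 % 1 = 0)

int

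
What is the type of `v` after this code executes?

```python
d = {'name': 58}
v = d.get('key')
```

dict.get() returns None when key 'key' is not found and no default given

NoneType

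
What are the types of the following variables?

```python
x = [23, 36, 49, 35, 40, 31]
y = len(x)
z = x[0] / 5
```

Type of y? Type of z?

len() returns int; int / int returns float

int, float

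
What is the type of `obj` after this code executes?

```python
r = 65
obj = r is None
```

'is' comparison returns bool

bool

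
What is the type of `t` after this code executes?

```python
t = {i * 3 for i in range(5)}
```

A set comprehension {expr for x in iterable} produces a set

set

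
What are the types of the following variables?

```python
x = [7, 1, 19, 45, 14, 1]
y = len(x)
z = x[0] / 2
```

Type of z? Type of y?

int / int returns float; len() returns int

float, int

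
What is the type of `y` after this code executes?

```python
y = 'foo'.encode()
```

str.encode() returns bytes

bytes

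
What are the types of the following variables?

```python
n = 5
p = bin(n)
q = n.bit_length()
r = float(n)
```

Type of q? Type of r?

int.bit_length() returns int; float() returns float

int, float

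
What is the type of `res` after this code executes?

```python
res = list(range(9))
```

list(range(...)) returns list

list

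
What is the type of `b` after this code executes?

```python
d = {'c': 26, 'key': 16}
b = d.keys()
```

.keys() returns a dict_keys view object

dict_keys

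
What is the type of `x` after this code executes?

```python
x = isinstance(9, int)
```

isinstance() returns bool

bool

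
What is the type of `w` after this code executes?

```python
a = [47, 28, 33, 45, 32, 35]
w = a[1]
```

Indexing a list of ints returns int (a[1] = 28)

int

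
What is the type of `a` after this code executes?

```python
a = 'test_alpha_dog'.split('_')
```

str.split() returns list

list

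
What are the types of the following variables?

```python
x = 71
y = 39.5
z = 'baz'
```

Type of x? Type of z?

x is int; z is str

int, str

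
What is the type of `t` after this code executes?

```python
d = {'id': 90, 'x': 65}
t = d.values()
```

.values() returns a dict_values view object

dict_values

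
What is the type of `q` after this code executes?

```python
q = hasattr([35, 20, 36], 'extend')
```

hasattr() returns bool

bool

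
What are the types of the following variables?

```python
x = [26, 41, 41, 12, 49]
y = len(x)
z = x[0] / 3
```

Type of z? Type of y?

int / int returns float; len() returns int

float, int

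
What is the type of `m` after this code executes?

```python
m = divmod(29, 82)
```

divmod() returns a tuple (quotient, remainder)

tuple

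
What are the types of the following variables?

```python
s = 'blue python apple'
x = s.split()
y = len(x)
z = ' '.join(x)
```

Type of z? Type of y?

str.join() returns str; len() returns int

str, int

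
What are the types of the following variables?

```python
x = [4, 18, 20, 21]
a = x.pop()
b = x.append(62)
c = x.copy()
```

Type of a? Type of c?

list.pop() returns the element (int); list.copy() returns list

int, list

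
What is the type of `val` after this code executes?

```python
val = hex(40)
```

hex() returns str representation

str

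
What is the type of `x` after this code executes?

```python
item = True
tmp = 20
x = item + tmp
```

bool + int returns int (True is 1, so 1 + 20 = 21)

int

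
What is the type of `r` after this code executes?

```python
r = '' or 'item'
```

'or' returns first truthy value ('item', which is str)

str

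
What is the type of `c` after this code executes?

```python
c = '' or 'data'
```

'or' returns first truthy value ('data', which is str)

str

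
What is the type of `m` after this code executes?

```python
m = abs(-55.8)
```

abs() of float returns float

float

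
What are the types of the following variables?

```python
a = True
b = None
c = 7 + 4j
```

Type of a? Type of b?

a is bool; b is NoneType

bool, NoneType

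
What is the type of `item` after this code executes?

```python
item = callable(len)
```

callable() returns bool

bool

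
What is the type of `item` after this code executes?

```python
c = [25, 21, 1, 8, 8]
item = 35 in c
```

'in' operator returns bool

bool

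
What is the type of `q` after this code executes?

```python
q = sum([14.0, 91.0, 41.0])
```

sum() of floats returns float

float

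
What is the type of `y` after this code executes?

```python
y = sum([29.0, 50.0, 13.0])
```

sum() of floats returns float

float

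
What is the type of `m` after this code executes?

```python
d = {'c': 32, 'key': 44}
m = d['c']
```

Accessing dict[str, int] with key 'c' returns int value 32

int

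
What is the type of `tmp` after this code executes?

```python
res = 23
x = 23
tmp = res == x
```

Equality comparison returns bool

bool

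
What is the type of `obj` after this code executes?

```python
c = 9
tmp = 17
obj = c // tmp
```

int // int returns int (9 // 17 = 0)

int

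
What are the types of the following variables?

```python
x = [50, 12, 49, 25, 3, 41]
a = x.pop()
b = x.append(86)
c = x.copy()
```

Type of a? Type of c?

list.pop() returns the element (int); list.copy() returns list

int, list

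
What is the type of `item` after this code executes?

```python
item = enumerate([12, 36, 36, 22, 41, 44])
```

enumerate() returns an enumerate iterator object

enumerate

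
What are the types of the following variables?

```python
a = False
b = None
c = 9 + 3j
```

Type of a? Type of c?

a is bool; c is complex

bool, complex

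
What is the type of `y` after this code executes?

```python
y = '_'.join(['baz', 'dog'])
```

str.join() returns str

str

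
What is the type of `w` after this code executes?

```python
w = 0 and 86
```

'and' returns the first falsy value (0, which is int)

int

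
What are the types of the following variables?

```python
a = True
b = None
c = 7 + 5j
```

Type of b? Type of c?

b is NoneType; c is complex

NoneType, complex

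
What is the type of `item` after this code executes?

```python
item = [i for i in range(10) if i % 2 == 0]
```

A list comprehension [...] produces a list

list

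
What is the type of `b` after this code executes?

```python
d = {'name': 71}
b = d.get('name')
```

dict.get() returns the value (int) when key is found

int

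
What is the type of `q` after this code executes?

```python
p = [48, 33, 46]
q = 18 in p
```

'in' operator returns bool

bool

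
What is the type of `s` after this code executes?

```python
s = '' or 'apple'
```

'or' returns first truthy value ('apple', which is str)

str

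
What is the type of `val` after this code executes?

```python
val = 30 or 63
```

'or' returns the first truthy value (30, which is int)

int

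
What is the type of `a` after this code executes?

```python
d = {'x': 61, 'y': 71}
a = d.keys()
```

.keys() returns a dict_keys view object

dict_keys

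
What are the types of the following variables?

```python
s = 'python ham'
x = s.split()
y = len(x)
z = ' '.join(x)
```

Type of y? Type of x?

len() returns int; str.split() returns list

int, list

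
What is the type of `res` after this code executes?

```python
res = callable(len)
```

callable() returns bool

bool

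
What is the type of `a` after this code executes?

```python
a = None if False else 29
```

Ternary: condition is False, else branch (29) taken → int

int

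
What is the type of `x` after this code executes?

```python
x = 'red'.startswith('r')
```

str.startswith() returns bool

bool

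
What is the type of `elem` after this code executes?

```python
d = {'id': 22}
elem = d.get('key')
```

dict.get() returns None when key 'key' is not found and no default given

NoneType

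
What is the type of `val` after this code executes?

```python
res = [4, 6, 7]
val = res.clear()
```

list.clear() returns None

NoneType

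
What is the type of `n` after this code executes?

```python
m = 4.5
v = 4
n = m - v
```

float - int returns float (4.5 - 4 = 0.5)

float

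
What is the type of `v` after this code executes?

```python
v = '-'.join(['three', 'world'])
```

str.join() returns str

str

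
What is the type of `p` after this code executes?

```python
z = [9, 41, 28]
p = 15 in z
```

'in' operator returns bool

bool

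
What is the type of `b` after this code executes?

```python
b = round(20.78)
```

round() with no ndigits arg returns int

int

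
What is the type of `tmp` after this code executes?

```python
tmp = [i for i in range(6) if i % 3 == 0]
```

A list comprehension [...] produces a list

list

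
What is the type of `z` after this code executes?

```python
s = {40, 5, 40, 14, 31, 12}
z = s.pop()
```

Popping from a set of ints returns int

int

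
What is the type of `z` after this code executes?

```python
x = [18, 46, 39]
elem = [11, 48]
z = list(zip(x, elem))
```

list(zip(...)) returns a list of tuples

list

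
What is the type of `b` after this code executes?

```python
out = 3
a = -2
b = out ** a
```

int ** negative int returns float

float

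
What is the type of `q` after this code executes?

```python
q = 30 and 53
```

'and' returns the last value when all truthy (53, which is int)

int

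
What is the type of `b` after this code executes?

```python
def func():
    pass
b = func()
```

A function with no return statement returns None

NoneType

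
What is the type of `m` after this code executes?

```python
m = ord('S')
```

ord() returns int (Unicode code point)

int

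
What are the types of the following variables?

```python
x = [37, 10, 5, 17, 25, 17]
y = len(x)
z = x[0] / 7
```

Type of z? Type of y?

int / int returns float; len() returns int

float, int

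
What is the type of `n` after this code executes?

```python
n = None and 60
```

'and' returns first falsy value (None)

NoneType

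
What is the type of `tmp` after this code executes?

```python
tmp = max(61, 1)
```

max() of ints returns int

int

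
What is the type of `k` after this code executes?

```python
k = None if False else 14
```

Ternary: condition is False, else branch (14) taken → int

int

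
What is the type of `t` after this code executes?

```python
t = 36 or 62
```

'or' returns the first truthy value (36, which is int)

int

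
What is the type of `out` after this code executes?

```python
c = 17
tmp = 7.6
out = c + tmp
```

int + float returns float (17 + 7.6 = 24.6)

float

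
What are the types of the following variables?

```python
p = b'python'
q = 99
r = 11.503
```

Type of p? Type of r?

p is bytes; r is float

bytes, float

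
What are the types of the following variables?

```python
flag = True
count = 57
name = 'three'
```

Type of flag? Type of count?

flag is bool; count is int

bool, int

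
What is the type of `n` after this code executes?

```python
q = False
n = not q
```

'not' always returns bool

bool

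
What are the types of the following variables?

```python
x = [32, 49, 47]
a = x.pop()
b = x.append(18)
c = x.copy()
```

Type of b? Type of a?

list.append() returns None; list.pop() returns the element (int)

NoneType, int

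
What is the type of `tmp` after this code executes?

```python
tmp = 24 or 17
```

'or' returns the first truthy value (24, which is int)

int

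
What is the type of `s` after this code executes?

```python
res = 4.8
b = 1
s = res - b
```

float - int returns float (4.8 - 1 = 3.8)

float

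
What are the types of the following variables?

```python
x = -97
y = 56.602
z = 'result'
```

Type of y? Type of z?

y is float; z is str

float, str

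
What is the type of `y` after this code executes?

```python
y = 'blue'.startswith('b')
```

str.startswith() returns bool

bool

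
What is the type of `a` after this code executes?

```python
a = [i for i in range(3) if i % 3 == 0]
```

A list comprehension [...] produces a list

list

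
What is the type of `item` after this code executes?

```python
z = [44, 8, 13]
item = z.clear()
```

list.clear() returns None

NoneType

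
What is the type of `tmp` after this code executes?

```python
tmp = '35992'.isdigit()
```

str.isdigit() returns bool

bool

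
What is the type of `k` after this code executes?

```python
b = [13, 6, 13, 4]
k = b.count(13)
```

list.count() returns int

int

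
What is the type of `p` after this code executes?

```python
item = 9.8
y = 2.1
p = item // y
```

float // float returns float (floor division preserves float type)

float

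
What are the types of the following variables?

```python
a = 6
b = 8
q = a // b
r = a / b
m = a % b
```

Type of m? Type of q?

int % int returns int; int // int returns int

int, int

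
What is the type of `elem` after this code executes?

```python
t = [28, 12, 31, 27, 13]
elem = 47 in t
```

'in' operator returns bool

bool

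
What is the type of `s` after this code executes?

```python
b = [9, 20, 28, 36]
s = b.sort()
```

list.sort() returns None (sorts in place)

NoneType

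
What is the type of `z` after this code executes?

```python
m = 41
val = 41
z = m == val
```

Equality comparison returns bool

bool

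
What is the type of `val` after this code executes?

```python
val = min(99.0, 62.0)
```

min() of floats returns float

float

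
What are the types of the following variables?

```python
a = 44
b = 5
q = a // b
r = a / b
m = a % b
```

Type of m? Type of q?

int % int returns int; int // int returns int

int, int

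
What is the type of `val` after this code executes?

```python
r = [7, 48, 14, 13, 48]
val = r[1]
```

Indexing a list of ints returns int (r[1] = 48)

int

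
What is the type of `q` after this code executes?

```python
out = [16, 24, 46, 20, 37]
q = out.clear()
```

list.clear() returns None

NoneType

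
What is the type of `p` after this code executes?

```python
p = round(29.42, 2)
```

round() with ndigits arg returns float

float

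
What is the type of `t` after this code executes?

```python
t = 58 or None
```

'or' returns first truthy value (58, int)

int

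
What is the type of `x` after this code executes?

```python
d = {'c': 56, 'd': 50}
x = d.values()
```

.values() returns a dict_values view object

dict_values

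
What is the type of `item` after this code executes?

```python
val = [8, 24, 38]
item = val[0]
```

Indexing a list of ints returns int (val[0] = 8)

int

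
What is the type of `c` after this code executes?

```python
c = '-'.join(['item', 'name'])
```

str.join() returns str

str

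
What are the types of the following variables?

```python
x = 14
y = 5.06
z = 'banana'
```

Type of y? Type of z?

y is float; z is str

float, str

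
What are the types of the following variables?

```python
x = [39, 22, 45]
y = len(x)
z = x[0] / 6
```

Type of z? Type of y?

int / int returns float; len() returns int

float, int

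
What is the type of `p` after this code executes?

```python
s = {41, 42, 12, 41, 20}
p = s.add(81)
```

set.add() returns None (mutates in place)

NoneType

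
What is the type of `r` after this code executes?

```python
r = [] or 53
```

'or' returns first truthy value (53, which is int)

int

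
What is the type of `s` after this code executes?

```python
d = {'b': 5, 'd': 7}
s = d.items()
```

dict.items() returns a dict_items view

dict_items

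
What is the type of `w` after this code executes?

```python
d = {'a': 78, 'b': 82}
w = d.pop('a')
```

dict.pop() returns the value (int)

int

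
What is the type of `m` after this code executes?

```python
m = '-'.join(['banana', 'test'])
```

str.join() returns str

str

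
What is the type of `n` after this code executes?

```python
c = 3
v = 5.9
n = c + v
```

int + float returns float (3 + 5.9 = 8.9)

float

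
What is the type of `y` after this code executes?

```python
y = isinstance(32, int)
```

isinstance() returns bool

bool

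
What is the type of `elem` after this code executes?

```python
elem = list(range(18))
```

list(range(...)) returns list

list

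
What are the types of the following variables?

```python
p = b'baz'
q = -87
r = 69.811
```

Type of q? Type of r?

q is int; r is float

int, float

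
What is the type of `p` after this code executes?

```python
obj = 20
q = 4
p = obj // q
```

int // int returns int (20 // 4 = 5)

int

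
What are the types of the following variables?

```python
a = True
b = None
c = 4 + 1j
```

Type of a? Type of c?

a is bool; c is complex

bool, complex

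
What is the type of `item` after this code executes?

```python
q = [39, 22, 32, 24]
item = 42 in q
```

'in' operator returns bool

bool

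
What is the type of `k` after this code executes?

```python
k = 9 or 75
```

'or' returns the first truthy value (9, which is int)

int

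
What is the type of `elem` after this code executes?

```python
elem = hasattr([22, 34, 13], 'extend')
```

hasattr() returns bool

bool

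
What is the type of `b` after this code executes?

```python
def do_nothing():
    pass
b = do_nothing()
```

A function with no return statement returns None

NoneType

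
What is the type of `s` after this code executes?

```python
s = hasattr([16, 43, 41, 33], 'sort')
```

hasattr() returns bool

bool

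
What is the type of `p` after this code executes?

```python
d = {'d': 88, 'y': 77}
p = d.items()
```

dict.items() returns a dict_items view

dict_items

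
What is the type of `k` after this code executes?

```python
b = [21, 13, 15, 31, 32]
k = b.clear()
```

list.clear() returns None

NoneType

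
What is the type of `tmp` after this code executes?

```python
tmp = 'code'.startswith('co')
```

str.startswith() returns bool

bool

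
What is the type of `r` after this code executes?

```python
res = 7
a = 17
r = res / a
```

int / int always returns float in Python 3 (7 / 17 = 0.411765)

float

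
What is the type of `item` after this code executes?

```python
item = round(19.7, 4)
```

round() with ndigits arg returns float

float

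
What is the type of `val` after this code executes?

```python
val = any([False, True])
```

any() returns bool

bool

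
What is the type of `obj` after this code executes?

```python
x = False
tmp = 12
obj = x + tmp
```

bool + int returns int (False is 0, so 0 + 12 = 12)

int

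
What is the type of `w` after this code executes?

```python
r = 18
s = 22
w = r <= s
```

Comparison operators return bool

bool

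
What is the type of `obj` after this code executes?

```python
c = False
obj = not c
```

'not' always returns bool

bool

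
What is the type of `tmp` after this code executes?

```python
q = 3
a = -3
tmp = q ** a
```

int ** negative int returns float

float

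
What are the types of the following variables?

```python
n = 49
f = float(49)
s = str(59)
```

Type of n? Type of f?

n is int; f is float

int, float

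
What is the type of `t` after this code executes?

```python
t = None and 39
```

'and' returns first falsy value (None)

NoneType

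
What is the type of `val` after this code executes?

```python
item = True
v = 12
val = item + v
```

bool + int returns int (True is 1, so 1 + 12 = 13)

int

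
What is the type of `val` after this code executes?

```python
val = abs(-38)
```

abs() of int returns int

int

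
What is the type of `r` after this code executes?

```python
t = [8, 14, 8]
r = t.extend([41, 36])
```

list.extend() returns None

NoneType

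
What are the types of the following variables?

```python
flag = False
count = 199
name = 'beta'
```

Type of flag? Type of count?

flag is bool; count is int

bool, int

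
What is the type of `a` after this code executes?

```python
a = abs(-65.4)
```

abs() of float returns float

float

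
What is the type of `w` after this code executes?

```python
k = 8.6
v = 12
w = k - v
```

float - int returns float (8.6 - 12 = -3.4)

float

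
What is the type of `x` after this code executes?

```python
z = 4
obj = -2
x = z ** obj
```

int ** negative int returns float

float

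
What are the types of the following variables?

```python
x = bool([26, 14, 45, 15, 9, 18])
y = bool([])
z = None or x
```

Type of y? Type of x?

bool() returns bool; bool() returns bool

bool, bool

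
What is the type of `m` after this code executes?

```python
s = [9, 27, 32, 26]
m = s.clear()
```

list.clear() returns None

NoneType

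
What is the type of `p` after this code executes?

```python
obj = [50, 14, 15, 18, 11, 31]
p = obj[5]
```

Indexing a list of ints returns int (obj[5] = 31)

int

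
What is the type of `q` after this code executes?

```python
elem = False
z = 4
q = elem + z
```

bool + int returns int (False is 0, so 0 + 4 = 4)

int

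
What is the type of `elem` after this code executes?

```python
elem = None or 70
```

'or' with None returns the other value (70, int)

int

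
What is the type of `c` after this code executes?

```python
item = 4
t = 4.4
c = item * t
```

int * float returns float (4 * 4.4 = 17.6)

float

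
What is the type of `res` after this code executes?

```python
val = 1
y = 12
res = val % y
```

int % int returns int (1 % 12 = 1)

int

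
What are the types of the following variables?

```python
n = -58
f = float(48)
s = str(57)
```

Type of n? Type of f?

n is int; f is float

int, float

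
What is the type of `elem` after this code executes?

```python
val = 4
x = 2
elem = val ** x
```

int ** positive int returns int (4 ** 2 = 16)

int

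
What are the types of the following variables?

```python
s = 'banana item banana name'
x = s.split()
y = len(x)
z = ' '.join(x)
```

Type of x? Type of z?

str.split() returns list; str.join() returns str

list, str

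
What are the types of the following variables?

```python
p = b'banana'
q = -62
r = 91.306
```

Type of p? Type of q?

p is bytes; q is int

bytes, int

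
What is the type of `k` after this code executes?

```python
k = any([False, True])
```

any() returns bool

bool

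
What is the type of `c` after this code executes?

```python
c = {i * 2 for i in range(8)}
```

A set comprehension {expr for x in iterable} produces a set

set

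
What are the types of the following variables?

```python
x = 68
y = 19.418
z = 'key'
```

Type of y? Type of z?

y is float; z is str

float, str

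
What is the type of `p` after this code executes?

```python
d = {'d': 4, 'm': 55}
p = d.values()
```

.values() returns a dict_values view object

dict_values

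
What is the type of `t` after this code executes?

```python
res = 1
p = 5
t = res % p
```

int % int returns int (1 % 5 = 1)

int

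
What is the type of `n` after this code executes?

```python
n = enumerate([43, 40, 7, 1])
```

enumerate() returns an enumerate iterator object

enumerate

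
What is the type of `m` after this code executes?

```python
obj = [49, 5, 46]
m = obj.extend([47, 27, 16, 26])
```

list.extend() returns None

NoneType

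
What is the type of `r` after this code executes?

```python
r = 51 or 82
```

'or' returns the first truthy value (51, which is int)

int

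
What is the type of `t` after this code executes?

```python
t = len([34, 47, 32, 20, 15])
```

len() always returns int

int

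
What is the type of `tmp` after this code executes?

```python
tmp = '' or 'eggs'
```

'or' returns first truthy value ('eggs', which is str)

str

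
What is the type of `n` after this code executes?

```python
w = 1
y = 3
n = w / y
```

int / int always returns float in Python 3 (1 / 3 = 0.333333)

float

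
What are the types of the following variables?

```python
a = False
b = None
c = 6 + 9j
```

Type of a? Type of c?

a is bool; c is complex

bool, complex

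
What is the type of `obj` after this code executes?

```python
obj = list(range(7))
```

list(range(...)) returns list

list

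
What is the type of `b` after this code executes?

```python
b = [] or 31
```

'or' returns first truthy value (31, which is int)

int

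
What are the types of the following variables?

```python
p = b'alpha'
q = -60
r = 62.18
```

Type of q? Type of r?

q is int; r is float

int, float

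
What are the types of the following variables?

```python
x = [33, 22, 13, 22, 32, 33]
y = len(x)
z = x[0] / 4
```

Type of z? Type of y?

int / int returns float; len() returns int

float, int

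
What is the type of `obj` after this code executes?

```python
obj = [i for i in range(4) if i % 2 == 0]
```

A list comprehension [...] produces a list

list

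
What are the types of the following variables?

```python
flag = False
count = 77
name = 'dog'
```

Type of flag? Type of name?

flag is bool; name is str

bool, str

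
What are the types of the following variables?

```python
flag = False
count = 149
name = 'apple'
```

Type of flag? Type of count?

flag is bool; count is int

bool, int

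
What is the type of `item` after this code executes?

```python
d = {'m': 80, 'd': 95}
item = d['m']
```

Accessing dict[str, int] with key 'm' returns int value 80

int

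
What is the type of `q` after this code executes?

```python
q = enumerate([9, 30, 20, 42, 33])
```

enumerate() returns an enumerate iterator object

enumerate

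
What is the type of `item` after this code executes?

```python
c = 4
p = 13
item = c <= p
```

Comparison operators return bool

bool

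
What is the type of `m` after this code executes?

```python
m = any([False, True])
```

any() returns bool

bool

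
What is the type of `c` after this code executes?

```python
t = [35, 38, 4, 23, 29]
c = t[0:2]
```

Slicing a list always returns a list

list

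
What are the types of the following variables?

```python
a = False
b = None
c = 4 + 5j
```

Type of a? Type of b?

a is bool; b is NoneType

bool, NoneType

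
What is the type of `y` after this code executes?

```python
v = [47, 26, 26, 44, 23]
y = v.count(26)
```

list.count() returns int

int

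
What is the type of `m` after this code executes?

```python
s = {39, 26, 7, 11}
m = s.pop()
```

Popping from a set of ints returns int

int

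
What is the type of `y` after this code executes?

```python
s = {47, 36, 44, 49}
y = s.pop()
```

Popping from a set of ints returns int

int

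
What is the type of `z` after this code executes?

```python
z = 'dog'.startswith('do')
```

str.startswith() returns bool

bool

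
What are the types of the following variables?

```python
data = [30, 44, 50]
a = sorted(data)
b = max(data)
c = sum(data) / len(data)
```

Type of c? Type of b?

int / int returns float; max of ints returns int

float, int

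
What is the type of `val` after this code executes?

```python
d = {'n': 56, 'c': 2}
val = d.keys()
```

.keys() returns a dict_keys view object

dict_keys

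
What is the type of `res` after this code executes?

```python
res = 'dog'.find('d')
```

str.find() returns int (index, or -1)

int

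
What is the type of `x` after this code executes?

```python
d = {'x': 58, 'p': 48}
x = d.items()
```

dict.items() returns a dict_items view

dict_items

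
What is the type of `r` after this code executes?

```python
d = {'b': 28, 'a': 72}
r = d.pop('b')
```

dict.pop() returns the value (int)

int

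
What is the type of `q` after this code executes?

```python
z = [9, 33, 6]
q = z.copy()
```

list.copy() returns list

list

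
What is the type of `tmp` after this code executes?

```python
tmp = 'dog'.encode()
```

str.encode() returns bytes

bytes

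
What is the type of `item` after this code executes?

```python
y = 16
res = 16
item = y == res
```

Equality comparison returns bool

bool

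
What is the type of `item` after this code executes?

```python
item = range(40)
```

range() returns a range object

range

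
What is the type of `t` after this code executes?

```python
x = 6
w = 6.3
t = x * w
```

int * float returns float (6 * 6.3 = 37.8)

float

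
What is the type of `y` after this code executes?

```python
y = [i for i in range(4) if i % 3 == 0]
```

A list comprehension [...] produces a list

list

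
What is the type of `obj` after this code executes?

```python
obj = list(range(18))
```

list(range(...)) returns list

list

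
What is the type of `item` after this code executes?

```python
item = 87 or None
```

'or' returns first truthy value (87, int)

int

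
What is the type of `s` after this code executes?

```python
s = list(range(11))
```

list(range(...)) returns list

list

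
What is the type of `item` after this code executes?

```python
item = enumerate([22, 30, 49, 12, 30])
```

enumerate() returns an enumerate iterator object

enumerate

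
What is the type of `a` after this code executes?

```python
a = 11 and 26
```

'and' returns the last value when all truthy (26, which is int)

int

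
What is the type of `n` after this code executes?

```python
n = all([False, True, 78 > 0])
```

all() returns bool

bool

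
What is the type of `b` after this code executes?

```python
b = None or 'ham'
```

'or' with None returns the other value ('ham', str)

str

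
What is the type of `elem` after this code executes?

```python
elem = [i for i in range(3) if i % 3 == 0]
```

A list comprehension [...] produces a list

list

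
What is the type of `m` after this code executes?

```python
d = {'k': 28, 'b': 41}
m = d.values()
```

.values() returns a dict_values view object

dict_values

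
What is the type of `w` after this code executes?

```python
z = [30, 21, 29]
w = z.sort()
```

list.sort() returns None (sorts in place)

NoneType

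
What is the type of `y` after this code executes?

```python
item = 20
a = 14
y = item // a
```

int // int returns int (20 // 14 = 1)

int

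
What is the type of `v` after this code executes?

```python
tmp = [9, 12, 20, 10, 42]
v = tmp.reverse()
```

list.reverse() returns None

NoneType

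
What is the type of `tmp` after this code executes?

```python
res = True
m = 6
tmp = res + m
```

bool + int returns int (True is 1, so 1 + 6 = 7)

int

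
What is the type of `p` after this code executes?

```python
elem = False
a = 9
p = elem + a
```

bool + int returns int (False is 0, so 0 + 9 = 9)

int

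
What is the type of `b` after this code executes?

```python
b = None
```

None has type NoneType

NoneType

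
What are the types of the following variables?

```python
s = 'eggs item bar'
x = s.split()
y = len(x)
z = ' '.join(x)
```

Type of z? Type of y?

str.join() returns str; len() returns int

str, int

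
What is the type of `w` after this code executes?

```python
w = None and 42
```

'and' returns first falsy value (None)

NoneType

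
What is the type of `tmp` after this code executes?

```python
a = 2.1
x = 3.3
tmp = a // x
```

float // float returns float (floor division preserves float type)

float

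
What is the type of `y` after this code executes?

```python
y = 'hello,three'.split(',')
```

str.split() returns list

list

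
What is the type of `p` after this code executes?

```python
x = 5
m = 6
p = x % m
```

int % int returns int (5 % 6 = 5)

int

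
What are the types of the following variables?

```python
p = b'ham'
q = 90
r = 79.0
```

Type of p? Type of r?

p is bytes; r is float

bytes, float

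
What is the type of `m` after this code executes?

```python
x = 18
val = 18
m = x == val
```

Equality comparison returns bool

bool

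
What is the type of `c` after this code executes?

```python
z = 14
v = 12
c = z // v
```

int // int returns int (14 // 12 = 1)

int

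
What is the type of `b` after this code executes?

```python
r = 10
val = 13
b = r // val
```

int // int returns int (10 // 13 = 0)

int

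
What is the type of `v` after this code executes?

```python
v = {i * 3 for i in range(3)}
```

A set comprehension {expr for x in iterable} produces a set

set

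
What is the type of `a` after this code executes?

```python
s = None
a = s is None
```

'is' comparison returns bool

bool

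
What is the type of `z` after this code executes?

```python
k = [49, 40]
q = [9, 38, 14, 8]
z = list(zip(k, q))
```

list(zip(...)) returns a list of tuples

list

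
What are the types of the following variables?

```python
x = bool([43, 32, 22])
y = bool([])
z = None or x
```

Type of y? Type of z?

bool() returns bool; None or <bool> returns the bool

bool, bool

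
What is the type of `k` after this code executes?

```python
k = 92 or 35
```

'or' returns the first truthy value (92, which is int)

int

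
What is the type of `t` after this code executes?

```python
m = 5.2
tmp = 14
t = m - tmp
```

float - int returns float (5.2 - 14 = -8.8)

float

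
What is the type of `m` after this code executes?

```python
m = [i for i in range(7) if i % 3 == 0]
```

A list comprehension [...] produces a list

list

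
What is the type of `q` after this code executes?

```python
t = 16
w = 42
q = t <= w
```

Comparison operators return bool

bool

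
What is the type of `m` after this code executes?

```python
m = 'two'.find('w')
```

str.find() returns int (index, or -1)

int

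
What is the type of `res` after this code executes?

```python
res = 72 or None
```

'or' returns first truthy value (72, int)

int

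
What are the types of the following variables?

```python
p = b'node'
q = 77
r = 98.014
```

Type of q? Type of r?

q is int; r is float

int, float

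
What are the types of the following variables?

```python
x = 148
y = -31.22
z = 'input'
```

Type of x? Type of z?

x is int; z is str

int, str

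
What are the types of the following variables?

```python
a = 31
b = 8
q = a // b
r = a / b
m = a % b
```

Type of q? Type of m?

int // int returns int; int % int returns int

int, int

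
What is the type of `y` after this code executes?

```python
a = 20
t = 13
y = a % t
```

int % int returns int (20 % 13 = 7)

int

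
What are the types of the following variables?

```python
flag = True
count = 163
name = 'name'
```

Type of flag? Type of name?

flag is bool; name is str

bool, str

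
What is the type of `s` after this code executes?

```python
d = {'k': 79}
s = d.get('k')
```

dict.get() returns the value (int) when key is found

int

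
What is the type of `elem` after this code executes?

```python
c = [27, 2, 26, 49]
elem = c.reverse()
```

list.reverse() returns None

NoneType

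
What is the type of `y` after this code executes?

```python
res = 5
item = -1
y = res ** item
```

int ** negative int returns float

float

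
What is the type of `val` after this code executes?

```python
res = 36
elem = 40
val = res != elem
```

Comparison operators return bool

bool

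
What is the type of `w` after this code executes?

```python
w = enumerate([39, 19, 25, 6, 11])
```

enumerate() returns an enumerate iterator object

enumerate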